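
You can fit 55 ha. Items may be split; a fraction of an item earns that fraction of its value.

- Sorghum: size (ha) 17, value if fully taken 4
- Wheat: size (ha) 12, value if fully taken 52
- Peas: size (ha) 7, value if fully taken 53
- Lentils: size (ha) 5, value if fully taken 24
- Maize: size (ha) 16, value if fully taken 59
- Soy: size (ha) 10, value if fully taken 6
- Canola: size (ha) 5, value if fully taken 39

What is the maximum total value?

233

Sort by value density: Canola 39/5≈7.8, Peas 53/7≈7.57, Lentils 24/5≈4.8, Wheat 52/12≈4.33, Maize 59/16≈3.69, Soy 6/10≈0.6, Sorghum 4/17≈0.235.
Take all of Canola (5 ha, value 39) — 50 ha left.
Take all of Peas (7 ha, value 53) — 43 ha left.
Take all of Lentils (5 ha, value 24) — 38 ha left.
Wheat: take in full, 12 ha for value 52 — 26 left.
All 16 ha of Maize fit (value 59) — 10 remain.
Soy: take in full, 10 ha for value 6 — 0 left.
Total value = 233.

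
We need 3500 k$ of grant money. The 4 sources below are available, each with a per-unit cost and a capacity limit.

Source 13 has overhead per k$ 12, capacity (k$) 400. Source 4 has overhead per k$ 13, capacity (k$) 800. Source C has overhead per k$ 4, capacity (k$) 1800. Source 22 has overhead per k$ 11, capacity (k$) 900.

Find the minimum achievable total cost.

27100

Use sources in increasing cost order.
Take 1800 from Source C at 4 → need 1700 more.
Take 900 from Source 22 at 11 → need 800 more.
Source 13 at 12: take all 400 k$ → 400 still needed.
Source 4 (13): take the remaining 400 → done.
Cost = 1800×4 + 900×11 + 400×12 + 400×13 = 27100.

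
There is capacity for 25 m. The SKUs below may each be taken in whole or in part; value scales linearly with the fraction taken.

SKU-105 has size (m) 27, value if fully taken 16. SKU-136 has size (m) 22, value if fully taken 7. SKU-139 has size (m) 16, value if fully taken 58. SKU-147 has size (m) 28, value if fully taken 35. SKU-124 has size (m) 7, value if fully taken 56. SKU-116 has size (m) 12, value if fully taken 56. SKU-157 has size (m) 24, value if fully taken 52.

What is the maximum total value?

Rank by value-to-size ratio: SKU-124 56/7≈8, SKU-116 56/12≈4.67, SKU-139 58/16≈3.62, SKU-157 52/24≈2.17, SKU-147 35/28≈1.25, SKU-105 16/27≈0.593, SKU-136 7/22≈0.318.
All 7 m of SKU-124 fit (value 56) ; 18 remain.
SKU-116: take in full, 12 m for value 56 ; 6 left.
Fill the last 6 m with part of SKU-139: 6/16 of it earns 21.75.
Total value = 133.75.

133.75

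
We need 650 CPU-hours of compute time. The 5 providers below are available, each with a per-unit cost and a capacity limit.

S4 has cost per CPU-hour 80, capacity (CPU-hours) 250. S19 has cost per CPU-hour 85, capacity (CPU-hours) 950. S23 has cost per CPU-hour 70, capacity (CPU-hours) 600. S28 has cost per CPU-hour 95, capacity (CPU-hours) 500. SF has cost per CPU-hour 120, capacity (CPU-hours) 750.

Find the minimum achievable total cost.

46000

Use providers in increasing cost order.
S23 at 70: take all 600 CPU-hours ; 50 still needed.
S4 at 80: take 50 of its 250 ; requirement met.
S19, S28, SF: unused.
Cost = 600×70 + 50×80 = 46000.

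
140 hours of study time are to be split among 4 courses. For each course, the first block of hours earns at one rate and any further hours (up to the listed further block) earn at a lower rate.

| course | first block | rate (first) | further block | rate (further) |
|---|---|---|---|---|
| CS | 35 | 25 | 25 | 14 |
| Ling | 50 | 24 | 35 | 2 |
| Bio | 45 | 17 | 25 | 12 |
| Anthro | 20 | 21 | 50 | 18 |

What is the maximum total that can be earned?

3125

Treat each block as its own option and order by rate: CS/tier1 25 > Ling/tier1 24 > Anthro/tier1 21 > Anthro/tier2 18 > Bio/tier1 17 > CS/tier2 14 > Bio/tier2 12 > Ling/tier2 2.
Fill CS tier1 block (35 at 25) → 105 left.
Ling tier1 at 24: fill all 50 → 55 left.
Anthro/tier1 (21): +20 → 35 left.
35 remain; put them into Anthro tier2 at 18.
Total = 25×35 + 24×50 + 21×20 + 18×35 = 3125.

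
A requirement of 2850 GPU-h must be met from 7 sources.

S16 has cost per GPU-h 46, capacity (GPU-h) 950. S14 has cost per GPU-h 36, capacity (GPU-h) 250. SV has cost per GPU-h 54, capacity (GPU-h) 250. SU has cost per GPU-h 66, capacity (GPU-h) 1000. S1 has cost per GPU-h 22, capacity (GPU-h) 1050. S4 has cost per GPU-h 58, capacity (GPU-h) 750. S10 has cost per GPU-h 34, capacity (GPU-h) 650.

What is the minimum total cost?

Cheapest first:
Take 1050 from S1 at 22 ; need 1800 more.
S10 (34): use full 650 ; 1150 GPU-h to go.
S14 (36): use full 250 ; 900 GPU-h to go.
S16 at 46: take 900 of its 950 ; requirement met.
SV, S4, SU: unused.
Cost = 1050×22 + 650×34 + 250×36 + 900×46 = 95600.

95600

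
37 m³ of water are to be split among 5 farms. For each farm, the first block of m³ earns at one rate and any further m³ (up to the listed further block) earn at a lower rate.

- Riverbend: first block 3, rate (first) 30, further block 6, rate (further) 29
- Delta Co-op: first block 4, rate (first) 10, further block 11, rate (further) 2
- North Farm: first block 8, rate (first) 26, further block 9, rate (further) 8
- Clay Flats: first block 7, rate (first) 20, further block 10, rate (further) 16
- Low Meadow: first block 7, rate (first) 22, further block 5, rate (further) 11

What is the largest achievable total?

Rank every tier by rate: Riverbend/first 30 > Riverbend/second 29 > North Farm/first 26 > Low Meadow/first 22 > Clay Flats/first 20 > Clay Flats/second 16 > Low Meadow/second 11 > Delta Co-op/first 10 > North Farm/second 8 > Delta Co-op/second 2.
Fill Riverbend first block (3 at 30) ; 34 left.
Fill Riverbend second block (6 at 29) ; 28 left.
North Farm/first (26): +8 ; 20 left.
Fill Low Meadow first block (7 at 22) ; 13 left.
Clay Flats/first (20): +7 ; 6 left.
Clay Flats second at 16: only 6 left, fill 6.
Total = 30×3 + 29×6 + 26×8 + 22×7 + 20×7 + 16×6 = 862.

862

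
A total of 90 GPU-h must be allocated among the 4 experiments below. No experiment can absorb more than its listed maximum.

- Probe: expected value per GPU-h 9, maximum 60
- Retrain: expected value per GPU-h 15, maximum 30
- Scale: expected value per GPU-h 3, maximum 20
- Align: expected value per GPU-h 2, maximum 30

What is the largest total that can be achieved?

Rank by expected value per GPU-h: Retrain 15 > Probe 9 > Scale 3 > Align 2.
Retrain takes 30 to reach its cap of 30 ; 60 left.
Probe takes 60 to reach its cap of 60 ; 0 left.
Total = 9×60 + 15×30 = 990.

990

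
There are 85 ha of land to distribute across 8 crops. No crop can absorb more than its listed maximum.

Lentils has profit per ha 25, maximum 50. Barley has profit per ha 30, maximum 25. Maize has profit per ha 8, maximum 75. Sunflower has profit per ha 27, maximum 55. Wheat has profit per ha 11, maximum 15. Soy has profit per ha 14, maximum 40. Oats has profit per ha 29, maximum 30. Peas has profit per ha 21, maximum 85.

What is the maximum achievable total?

2430

Rank by profit per ha: Barley 30 > Oats 29 > Sunflower 27 > Lentils 25 > Peas 21 > Soy 14 > Wheat 11 > Maize 8.
Barley: +25 to 25 (cap) → 60 left.
Give Oats 30 to hit its cap of 30 → 30 left.
Sunflower: +30 (room for 55) → 30. Pool exhausted.
Total = 30×25 + 27×30 + 29×30 = 2430.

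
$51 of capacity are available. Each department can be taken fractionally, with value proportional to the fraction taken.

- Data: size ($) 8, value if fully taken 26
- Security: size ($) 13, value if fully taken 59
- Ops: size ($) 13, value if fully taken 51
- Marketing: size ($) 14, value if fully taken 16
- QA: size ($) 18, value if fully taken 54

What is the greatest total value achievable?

187

Rank by value-to-size ratio: Security 59/13≈4.54, Ops 51/13≈3.92, Data 26/8≈3.25, QA 54/18≈3, Marketing 16/14≈1.14.
Take all of Security (13 $, value 59) → 38 $ left.
Take all of Ops (13 $, value 51) → 25 $ left.
Take all of Data (8 $, value 26) → 17 $ left.
Fill the last 17 $ with part of QA: 17/18 of it earns 51.
Total value = 187.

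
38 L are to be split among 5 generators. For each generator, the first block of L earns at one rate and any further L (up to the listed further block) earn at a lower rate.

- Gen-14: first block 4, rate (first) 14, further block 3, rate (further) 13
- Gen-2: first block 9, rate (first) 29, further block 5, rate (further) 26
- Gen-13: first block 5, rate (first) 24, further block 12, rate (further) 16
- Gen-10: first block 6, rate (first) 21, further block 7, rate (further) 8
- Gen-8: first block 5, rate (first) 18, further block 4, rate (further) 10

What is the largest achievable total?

855

Rank every tier by rate: Gen-2/tier1 29 > Gen-2/tier2 26 > Gen-13/tier1 24 > Gen-10/tier1 21 > Gen-8/tier1 18 > Gen-13/tier2 16 > Gen-14/tier1 14 > Gen-14/tier2 13 > Gen-8/tier2 10 > Gen-10/tier2 8.
Gen-2/tier1 (29): +9 ; 29 left.
Gen-2 tier2 at 26: fill all 5 ; 24 left.
Gen-13 tier1 at 24: fill all 5 ; 19 left.
Gen-10/tier1 (21): +6 ; 13 left.
Gen-8/tier1 (18): +5 ; 8 left.
Gen-13/tier2: +8 of 12 at 16; pool empty.
Total = 29×9 + 26×5 + 24×5 + 21×6 + 18×5 + 16×8 = 855.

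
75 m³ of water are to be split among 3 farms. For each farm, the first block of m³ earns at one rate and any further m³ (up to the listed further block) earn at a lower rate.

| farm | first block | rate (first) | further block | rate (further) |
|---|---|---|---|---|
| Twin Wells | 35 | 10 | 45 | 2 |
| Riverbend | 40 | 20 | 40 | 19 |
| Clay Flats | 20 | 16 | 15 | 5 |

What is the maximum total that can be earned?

Rank every tier by rate: Riverbend/first 20 > Riverbend/second 19 > Clay Flats/first 16 > Twin Wells/first 10 > Clay Flats/second 5 > Twin Wells/second 2.
Riverbend first at 20: fill all 40 → 35 left.
35 remain; put them into Riverbend second at 19.
Total = 20×40 + 19×35 = 1465.

1465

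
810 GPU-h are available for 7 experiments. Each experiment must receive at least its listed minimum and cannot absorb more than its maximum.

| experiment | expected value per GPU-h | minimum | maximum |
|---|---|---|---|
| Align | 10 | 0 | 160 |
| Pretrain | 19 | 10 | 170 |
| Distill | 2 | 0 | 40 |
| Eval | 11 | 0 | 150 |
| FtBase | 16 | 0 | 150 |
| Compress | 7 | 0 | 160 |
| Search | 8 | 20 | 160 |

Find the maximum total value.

10300

Meeting every minimum uses 0+10+0+0+0+0+20 = 30 GPU-h, leaving 780.
Order the experiments by expected value per GPU-h: Pretrain 19 > FtBase 16 > Eval 11 > Align 10 > Search 8 > Compress 7 > Distill 2.
Pretrain takes 160 more to reach its cap of 170 ; 620 left.
FtBase: +150 to 150 (cap) ; 470 left.
Eval: +150 to 150 (cap) ; 320 left.
Align: +160 to 160 (cap) ; 160 left.
Give Search 140 more to hit its cap of 160 ; 20 left.
Compress: +20 (room for 160) → 20. Pool exhausted.
Total = 10×160 + 19×170 + 11×150 + 16×150 + 7×20 + 8×160 = 10300.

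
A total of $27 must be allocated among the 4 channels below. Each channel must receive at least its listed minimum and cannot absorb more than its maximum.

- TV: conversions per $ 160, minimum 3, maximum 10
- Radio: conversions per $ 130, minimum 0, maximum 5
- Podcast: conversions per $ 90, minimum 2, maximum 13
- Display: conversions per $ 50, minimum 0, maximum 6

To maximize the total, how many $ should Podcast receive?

12

Meeting every minimum uses 3+0+2+0 = 5 $, leaving 22.
Rank by conversions per $: TV 160 > Radio 130 > Podcast 90 > Display 50.
TV takes 7 more to reach its cap of 10 → 15 left.
Radio: +5 to 5 (cap) → 10 left.
Only 10 left; Podcast takes them to reach 12.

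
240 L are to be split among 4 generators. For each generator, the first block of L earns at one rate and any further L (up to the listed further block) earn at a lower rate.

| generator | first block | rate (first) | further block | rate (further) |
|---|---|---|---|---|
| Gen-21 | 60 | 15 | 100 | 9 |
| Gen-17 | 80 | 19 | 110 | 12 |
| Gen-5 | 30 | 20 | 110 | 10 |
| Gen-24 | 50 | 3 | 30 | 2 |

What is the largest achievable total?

3860

Treat each block as its own option and order by rate: Gen-5/tier1 20 > Gen-17/tier1 19 > Gen-21/tier1 15 > Gen-17/tier2 12 > Gen-5/tier2 10 > Gen-21/tier2 9 > Gen-24/tier1 3 > Gen-24/tier2 2.
Fill Gen-5 tier1 block (30 at 20) → 210 left.
Gen-17/tier1 (19): +80 → 130 left.
Gen-21/tier1 (15): +60 → 70 left.
Gen-17 tier2 at 12: only 70 left, fill 70.
Total = 20×30 + 19×80 + 15×60 + 12×70 = 3860.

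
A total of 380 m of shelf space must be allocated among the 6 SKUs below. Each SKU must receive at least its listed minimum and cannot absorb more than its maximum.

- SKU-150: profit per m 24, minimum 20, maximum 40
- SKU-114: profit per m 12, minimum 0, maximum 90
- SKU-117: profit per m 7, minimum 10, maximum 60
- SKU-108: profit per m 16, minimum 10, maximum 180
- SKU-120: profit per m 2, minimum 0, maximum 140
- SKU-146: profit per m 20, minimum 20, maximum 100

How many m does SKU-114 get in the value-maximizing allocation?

Meeting every minimum uses 20+0+10+10+0+20 = 60 m, leaving 320.
Highest profit per m first: SKU-150 24 > SKU-146 20 > SKU-108 16 > SKU-114 12 > SKU-117 7 > SKU-120 2.
SKU-150: +20 to 40 (cap) → 300 left.
SKU-146: +80 to 100 (cap) → 220 left.
SKU-108 takes 170 more to reach its cap of 180 → 50 left.
Only 50 left; SKU-114 takes them to reach 50.

50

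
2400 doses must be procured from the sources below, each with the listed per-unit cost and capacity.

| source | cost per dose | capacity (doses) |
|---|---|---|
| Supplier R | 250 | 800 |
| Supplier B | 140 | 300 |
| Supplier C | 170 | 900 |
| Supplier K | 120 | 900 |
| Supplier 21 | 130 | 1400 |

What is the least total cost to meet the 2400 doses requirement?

Fill from the cheapest source first.
Supplier K (120): use full 900 → 1500 doses to go.
Take 1400 from Supplier 21 at 130 → need 100 more.
Supplier B (140): take the remaining 100 → done.
Supplier C, Supplier R: unused.
Cost = 900×120 + 1400×130 + 100×140 = 304000.

304000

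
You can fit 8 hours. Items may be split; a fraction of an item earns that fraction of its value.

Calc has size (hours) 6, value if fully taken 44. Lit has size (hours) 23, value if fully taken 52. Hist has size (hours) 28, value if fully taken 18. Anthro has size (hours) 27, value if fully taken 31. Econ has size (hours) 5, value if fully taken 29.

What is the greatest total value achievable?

55.6

Sort by value density: Calc 44/6≈7.33, Econ 29/5≈5.8, Lit 52/23≈2.26, Anthro 31/27≈1.15, Hist 18/28≈0.643.
Calc: take in full, 6 hours for value 44 ; 2 left.
2 hours left: a 2/5 share of Econ gives 29×2/5 = 11.6.
Total value = 55.6.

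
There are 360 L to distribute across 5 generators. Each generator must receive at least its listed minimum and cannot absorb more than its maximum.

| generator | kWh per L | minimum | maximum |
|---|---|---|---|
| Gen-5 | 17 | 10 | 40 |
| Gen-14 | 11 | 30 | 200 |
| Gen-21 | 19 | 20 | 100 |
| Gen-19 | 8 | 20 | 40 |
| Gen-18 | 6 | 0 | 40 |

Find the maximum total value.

4940

Meeting every minimum uses 10+30+20+20+0 = 80 L, leaving 280.
Rank by kWh per L: Gen-21 19 > Gen-5 17 > Gen-14 11 > Gen-19 8 > Gen-18 6.
Gen-21: +80 to 100 (cap) → 200 left.
Give Gen-5 30 more to hit its cap of 40 → 170 left.
Give Gen-14 170 more to hit its cap of 200 → 0 left.
Total = 17×40 + 11×200 + 19×100 + 8×20 = 4940.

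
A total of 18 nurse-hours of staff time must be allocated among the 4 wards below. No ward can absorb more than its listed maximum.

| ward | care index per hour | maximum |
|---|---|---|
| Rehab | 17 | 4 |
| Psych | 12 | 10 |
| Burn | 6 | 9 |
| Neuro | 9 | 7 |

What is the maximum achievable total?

Rank by care index per hour: Rehab 17 > Psych 12 > Neuro 9 > Burn 6.
Rehab: +4 to 4 (cap) → 14 left.
Psych: +10 to 10 (cap) → 4 left.
Neuro: +4 (room for 7) → 4. Pool exhausted.
Total = 17×4 + 12×10 + 9×4 = 224.

224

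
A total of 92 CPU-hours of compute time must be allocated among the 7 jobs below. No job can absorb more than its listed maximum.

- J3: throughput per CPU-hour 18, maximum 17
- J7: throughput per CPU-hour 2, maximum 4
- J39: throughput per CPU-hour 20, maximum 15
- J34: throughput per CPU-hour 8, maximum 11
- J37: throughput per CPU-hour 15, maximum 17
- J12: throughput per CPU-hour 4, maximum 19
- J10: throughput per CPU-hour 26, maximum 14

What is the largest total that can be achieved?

Rank by throughput per CPU-hour: J10 26 > J39 20 > J3 18 > J37 15 > J34 8 > J12 4 > J7 2.
J10 takes 14 to reach its cap of 14 → 78 left.
J39: +15 to 15 (cap) → 63 left.
J3 takes 17 to reach its cap of 17 → 46 left.
Give J37 17 to hit its cap of 17 → 29 left.
J34: +11 to 11 (cap) → 18 left.
Only 18 left; J12 takes them to reach 18.
Total = 18×17 + 20×15 + 8×11 + 15×17 + 4×18 + 26×14 = 1385.

1385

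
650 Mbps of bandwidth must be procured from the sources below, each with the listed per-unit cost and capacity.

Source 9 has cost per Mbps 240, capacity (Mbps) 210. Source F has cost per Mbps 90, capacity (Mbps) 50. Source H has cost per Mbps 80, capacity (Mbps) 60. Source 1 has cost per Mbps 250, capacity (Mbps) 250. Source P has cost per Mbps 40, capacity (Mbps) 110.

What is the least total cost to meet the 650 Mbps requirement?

119100

Use sources in increasing cost order.
Take 110 from Source P at 40 — need 540 more.
Source H at 80: take all 60 Mbps — 480 still needed.
Source F (90): use full 50 — 430 Mbps to go.
Source 9 (240): use full 210 — 220 Mbps to go.
Source 1 (250): take the remaining 220 — done.
Cost = 110×40 + 60×80 + 50×90 + 210×240 + 220×250 = 119100.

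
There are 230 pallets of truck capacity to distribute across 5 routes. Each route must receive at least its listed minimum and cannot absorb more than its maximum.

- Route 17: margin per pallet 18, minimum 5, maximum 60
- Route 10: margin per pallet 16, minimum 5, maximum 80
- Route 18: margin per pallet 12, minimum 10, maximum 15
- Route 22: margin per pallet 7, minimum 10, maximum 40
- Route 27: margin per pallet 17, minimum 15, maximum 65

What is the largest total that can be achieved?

Meeting every minimum uses 5+5+10+10+15 = 45 pallets, leaving 185.
Order the routes by margin per pallet: Route 17 18 > Route 27 17 > Route 10 16 > Route 18 12 > Route 22 7.
Route 17 takes 55 more to reach its cap of 60 — 130 left.
Route 27 takes 50 more to reach its cap of 65 — 80 left.
Give Route 10 75 more to hit its cap of 80 — 5 left.
Route 18 takes 5 more to reach its cap of 15 — 0 left.
Total = 18×60 + 16×80 + 12×15 + 7×10 + 17×65 = 3715.

3715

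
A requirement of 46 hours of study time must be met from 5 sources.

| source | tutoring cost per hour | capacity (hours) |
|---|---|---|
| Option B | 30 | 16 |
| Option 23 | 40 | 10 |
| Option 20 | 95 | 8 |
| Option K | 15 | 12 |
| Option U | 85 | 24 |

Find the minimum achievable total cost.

Use sources in increasing cost order.
Take 12 from Option K at 15 ; need 34 more.
Option B (30): use full 16 ; 18 hours to go.
Take 10 from Option 23 at 40 ; need 8 more.
Option U (85): take the remaining 8 ; done.
Option 20: unused.
Cost = 12×15 + 16×30 + 10×40 + 8×85 = 1740.

1740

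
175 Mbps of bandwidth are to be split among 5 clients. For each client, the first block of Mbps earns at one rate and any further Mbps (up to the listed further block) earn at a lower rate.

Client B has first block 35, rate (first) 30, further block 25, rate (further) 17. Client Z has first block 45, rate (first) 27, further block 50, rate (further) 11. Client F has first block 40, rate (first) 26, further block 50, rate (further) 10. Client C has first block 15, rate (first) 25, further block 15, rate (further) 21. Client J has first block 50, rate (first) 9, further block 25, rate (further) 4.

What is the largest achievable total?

4420

Rank every tier by rate: Client B/first 30 > Client Z/first 27 > Client F/first 26 > Client C/first 25 > Client C/second 21 > Client B/second 17 > Client Z/second 11 > Client F/second 10 > Client J/first 9 > Client J/second 4.
Fill Client B first block (35 at 30) → 140 left.
Client Z first at 27: fill all 45 → 95 left.
Client F/first (26): +40 → 55 left.
Fill Client C first block (15 at 25) → 40 left.
Client C/second (21): +15 → 25 left.
Client B second at 17: fill all 25 → 0 left.
Total = 30×35 + 27×45 + 26×40 + 25×15 + 21×15 + 17×25 = 4420.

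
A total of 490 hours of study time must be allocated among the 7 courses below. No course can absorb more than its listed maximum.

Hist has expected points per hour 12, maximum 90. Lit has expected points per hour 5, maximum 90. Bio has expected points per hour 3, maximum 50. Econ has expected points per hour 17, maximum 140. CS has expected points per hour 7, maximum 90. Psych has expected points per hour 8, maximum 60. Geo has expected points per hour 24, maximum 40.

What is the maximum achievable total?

5880

Order the courses by expected points per hour: Geo 24 > Econ 17 > Hist 12 > Psych 8 > CS 7 > Lit 5 > Bio 3.
Geo takes 40 to reach its cap of 40 → 450 left.
Econ: +140 to 140 (cap) → 310 left.
Give Hist 90 to hit its cap of 90 → 220 left.
Psych: +60 to 60 (cap) → 160 left.
CS takes 90 to reach its cap of 90 → 70 left.
Only 70 left; Lit takes them to reach 70.
Total = 12×90 + 5×70 + 17×140 + 7×90 + 8×60 + 24×40 = 5880.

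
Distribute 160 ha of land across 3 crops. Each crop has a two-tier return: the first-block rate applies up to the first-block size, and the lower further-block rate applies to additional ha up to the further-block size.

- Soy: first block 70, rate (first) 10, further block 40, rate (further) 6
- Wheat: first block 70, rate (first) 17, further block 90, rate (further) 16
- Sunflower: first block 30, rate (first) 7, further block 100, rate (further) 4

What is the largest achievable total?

2630

Treat each block as its own option and order by rate: Wheat/T1 17 > Wheat/T2 16 > Soy/T1 10 > Sunflower/T1 7 > Soy/T2 6 > Sunflower/T2 4.
Wheat/T1 (17): +70 → 90 left.
Fill Wheat T2 block (90 at 16) → 0 left.
Total = 17×70 + 16×90 = 2630.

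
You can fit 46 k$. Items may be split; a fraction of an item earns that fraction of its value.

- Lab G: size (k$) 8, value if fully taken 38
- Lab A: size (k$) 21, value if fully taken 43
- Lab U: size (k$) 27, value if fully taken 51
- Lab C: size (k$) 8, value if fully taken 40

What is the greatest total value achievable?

138

Sort by value density: Lab C 40/8≈5, Lab G 38/8≈4.75, Lab A 43/21≈2.05, Lab U 51/27≈1.89.
Take all of Lab C (8 k$, value 40) ; 38 k$ left.
Take all of Lab G (8 k$, value 38) ; 30 k$ left.
Take all of Lab A (21 k$, value 43) ; 9 k$ left.
Only 9 k$ remain; take 9/27 of Lab U for value 51×9/27 = 17.
Total value = 138.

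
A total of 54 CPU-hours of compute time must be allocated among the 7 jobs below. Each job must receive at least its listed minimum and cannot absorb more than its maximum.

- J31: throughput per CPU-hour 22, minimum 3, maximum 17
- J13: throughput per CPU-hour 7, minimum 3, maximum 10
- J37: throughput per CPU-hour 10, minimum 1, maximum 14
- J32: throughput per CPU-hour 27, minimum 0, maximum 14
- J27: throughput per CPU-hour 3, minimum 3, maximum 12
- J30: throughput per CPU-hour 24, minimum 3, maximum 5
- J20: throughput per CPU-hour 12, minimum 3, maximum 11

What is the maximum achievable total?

1044

Meeting every minimum uses 3+3+1+0+3+3+3 = 16 CPU-hours, leaving 38.
Highest throughput per CPU-hour first: J32 27 > J30 24 > J31 22 > J20 12 > J37 10 > J13 7 > J27 3.
Give J32 14 more to hit its cap of 14 ; 24 left.
Give J30 2 more to hit its cap of 5 ; 22 left.
J31: +14 to 17 (cap) ; 8 left.
Give J20 8 more to hit its cap of 11 ; 0 left.
Total = 22×17 + 7×3 + 10×1 + 27×14 + 3×3 + 24×5 + 12×11 = 1044.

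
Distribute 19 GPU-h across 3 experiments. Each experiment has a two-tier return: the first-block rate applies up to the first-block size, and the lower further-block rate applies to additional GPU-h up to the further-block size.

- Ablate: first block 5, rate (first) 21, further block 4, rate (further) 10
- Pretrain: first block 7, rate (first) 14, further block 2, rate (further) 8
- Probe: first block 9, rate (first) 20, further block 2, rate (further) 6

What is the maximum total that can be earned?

355

Treat each block as its own option and order by rate: Ablate/first 21 > Probe/first 20 > Pretrain/first 14 > Ablate/second 10 > Pretrain/second 8 > Probe/second 6.
Ablate/first (21): +5 → 14 left.
Fill Probe first block (9 at 20) → 5 left.
Pretrain/first: +5 of 7 at 14; pool empty.
Total = 21×5 + 20×9 + 14×5 = 355.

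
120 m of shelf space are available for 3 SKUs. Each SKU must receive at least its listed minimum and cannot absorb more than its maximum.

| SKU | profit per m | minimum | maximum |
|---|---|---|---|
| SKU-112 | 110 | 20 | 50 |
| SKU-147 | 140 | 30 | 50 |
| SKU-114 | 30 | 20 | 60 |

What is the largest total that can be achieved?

13100

Meeting every minimum uses 20+30+20 = 70 m, leaving 50.
Rank by profit per m: SKU-147 140 > SKU-112 110 > SKU-114 30.
SKU-147: +20 to 50 (cap) ; 30 left.
SKU-112: +30 to 50 (cap) ; 0 left.
Total = 110×50 + 140×50 + 30×20 = 13100.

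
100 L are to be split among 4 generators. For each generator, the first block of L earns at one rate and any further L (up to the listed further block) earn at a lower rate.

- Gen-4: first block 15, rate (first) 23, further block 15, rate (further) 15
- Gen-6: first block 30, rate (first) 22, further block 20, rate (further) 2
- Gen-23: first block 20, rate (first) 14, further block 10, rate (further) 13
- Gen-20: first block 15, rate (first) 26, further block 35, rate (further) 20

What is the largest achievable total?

Order all 8 blocks by rate: Gen-20/first 26 > Gen-4/first 23 > Gen-6/first 22 > Gen-20/second 20 > Gen-4/second 15 > Gen-23/first 14 > Gen-23/second 13 > Gen-6/second 2.
Gen-20 first at 26: fill all 15 — 85 left.
Gen-4/first (23): +15 — 70 left.
Fill Gen-6 first block (30 at 22) — 40 left.
Fill Gen-20 second block (35 at 20) — 5 left.
5 remain; put them into Gen-4 second at 15.
Total = 26×15 + 23×15 + 22×30 + 20×35 + 15×5 = 2170.

2170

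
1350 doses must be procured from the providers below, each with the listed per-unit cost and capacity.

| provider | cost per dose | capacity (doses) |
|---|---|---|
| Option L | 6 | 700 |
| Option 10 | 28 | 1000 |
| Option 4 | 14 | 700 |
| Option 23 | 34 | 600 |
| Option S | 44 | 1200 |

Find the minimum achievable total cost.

Use providers in increasing cost order.
Option L (6): use full 700 → 650 doses to go.
Option 4 at 14: take 650 of its 700 → requirement met.
Option 10, Option 23, Option S: unused.
Cost = 700×6 + 650×14 = 13300.

13300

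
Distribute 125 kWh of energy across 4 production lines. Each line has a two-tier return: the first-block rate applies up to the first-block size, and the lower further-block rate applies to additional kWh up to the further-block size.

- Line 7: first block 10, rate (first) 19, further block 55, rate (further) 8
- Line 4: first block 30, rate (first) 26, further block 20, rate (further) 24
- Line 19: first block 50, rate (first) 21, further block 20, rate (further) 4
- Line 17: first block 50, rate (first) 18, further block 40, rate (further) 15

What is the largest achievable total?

Order all 8 blocks by rate: Line 4/tier1 26 > Line 4/tier2 24 > Line 19/tier1 21 > Line 7/tier1 19 > Line 17/tier1 18 > Line 17/tier2 15 > Line 7/tier2 8 > Line 19/tier2 4.
Fill Line 4 tier1 block (30 at 26) → 95 left.
Fill Line 4 tier2 block (20 at 24) → 75 left.
Fill Line 19 tier1 block (50 at 21) → 25 left.
Fill Line 7 tier1 block (10 at 19) → 15 left.
Line 17 tier1 at 18: only 15 left, fill 15.
Total = 26×30 + 24×20 + 21×50 + 19×10 + 18×15 = 2770.

2770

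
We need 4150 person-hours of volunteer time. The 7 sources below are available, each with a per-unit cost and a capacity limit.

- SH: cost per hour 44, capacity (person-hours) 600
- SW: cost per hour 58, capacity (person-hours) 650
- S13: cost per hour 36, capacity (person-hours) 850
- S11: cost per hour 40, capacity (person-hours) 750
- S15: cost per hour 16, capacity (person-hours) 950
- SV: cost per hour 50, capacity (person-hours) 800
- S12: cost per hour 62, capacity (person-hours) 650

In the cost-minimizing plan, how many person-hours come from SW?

200

Fill from the cheapest source first.
Take 950 from S15 at 16 ; need 3200 more.
Take 850 from S13 at 36 ; need 2350 more.
S11 (40): use full 750 ; 1600 person-hours to go.
SH at 44: take all 600 person-hours ; 1000 still needed.
Take 800 from SV at 50 ; need 200 more.
SW (58): take the remaining 200 ; done.
S12: unused.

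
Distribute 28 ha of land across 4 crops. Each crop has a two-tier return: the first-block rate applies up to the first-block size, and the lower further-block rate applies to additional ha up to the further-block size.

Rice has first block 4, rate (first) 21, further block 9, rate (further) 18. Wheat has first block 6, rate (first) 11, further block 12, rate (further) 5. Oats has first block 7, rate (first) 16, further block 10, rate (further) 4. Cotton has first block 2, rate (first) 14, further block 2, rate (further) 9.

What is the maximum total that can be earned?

452

Order all 8 blocks by rate: Rice/tier1 21 > Rice/tier2 18 > Oats/tier1 16 > Cotton/tier1 14 > Wheat/tier1 11 > Cotton/tier2 9 > Wheat/tier2 5 > Oats/tier2 4.
Rice tier1 at 21: fill all 4 ; 24 left.
Rice tier2 at 18: fill all 9 ; 15 left.
Oats tier1 at 16: fill all 7 ; 8 left.
Fill Cotton tier1 block (2 at 14) ; 6 left.
Wheat tier1 at 11: fill all 6 ; 0 left.
Total = 21×4 + 18×9 + 16×7 + 14×2 + 11×6 = 452.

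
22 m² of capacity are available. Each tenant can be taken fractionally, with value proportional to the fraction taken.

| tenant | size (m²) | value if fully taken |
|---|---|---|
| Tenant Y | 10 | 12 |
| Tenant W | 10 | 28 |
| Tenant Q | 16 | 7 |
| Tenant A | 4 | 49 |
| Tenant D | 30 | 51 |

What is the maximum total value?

90.6

Rank by value-to-size ratio: Tenant A 49/4≈12.2, Tenant W 28/10≈2.8, Tenant D 51/30≈1.7, Tenant Y 12/10≈1.2, Tenant Q 7/16≈0.438.
All 4 m² of Tenant A fit (value 49) → 18 remain.
Take all of Tenant W (10 m², value 28) → 8 m² left.
8 m² left: a 8/30 share of Tenant D gives 51×8/30 = 13.6.
Total value = 90.6.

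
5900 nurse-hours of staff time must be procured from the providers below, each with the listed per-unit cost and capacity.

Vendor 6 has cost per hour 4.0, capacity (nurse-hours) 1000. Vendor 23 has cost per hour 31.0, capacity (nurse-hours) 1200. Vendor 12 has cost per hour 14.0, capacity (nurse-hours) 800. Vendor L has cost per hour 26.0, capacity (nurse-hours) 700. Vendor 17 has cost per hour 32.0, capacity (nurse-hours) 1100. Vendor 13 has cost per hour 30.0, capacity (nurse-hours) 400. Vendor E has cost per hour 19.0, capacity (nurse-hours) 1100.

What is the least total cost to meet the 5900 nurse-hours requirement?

125900

Use providers in increasing cost order.
Vendor 6 (4.0): use full 1000 → 4900 nurse-hours to go.
Vendor 12 (14.0): use full 800 → 4100 nurse-hours to go.
Vendor E at 19.0: take all 1100 nurse-hours → 3000 still needed.
Vendor L at 26.0: take all 700 nurse-hours → 2300 still needed.
Vendor 13 at 30.0: take all 400 nurse-hours → 1900 still needed.
Take 1200 from Vendor 23 at 31.0 → need 700 more.
Take 700 from Vendor 17 at 32.0 to finish.
Cost = 1000×4.0 + 800×14.0 + 1100×19.0 + 700×26.0 + 400×30.0 + 1200×31.0 + 700×32.0 = 125900.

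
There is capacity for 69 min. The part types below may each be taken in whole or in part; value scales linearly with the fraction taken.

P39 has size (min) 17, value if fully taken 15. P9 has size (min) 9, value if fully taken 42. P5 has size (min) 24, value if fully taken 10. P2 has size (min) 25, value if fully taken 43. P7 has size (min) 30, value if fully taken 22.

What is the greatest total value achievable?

113.2

Rank by value-to-size ratio: P9 42/9≈4.67, P2 43/25≈1.72, P39 15/17≈0.882, P7 22/30≈0.733, P5 10/24≈0.417.
All 9 min of P9 fit (value 42) ; 60 remain.
P2: take in full, 25 min for value 43 ; 35 left.
All 17 min of P39 fit (value 15) ; 18 remain.
18 min left: a 18/30 share of P7 gives 22×18/30 = 13.2.
Total value = 113.2.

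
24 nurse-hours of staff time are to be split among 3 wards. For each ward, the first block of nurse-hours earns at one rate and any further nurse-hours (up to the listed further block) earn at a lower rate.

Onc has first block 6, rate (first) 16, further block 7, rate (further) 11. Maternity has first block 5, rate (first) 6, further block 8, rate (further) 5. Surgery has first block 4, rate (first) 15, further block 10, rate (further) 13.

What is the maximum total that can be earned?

330

Order all 6 blocks by rate: Onc/first 16 > Surgery/first 15 > Surgery/second 13 > Onc/second 11 > Maternity/first 6 > Maternity/second 5.
Onc first at 16: fill all 6 → 18 left.
Surgery first at 15: fill all 4 → 14 left.
Surgery/second (13): +10 → 4 left.
Onc second at 11: only 4 left, fill 4.
Total = 16×6 + 15×4 + 13×10 + 11×4 = 330.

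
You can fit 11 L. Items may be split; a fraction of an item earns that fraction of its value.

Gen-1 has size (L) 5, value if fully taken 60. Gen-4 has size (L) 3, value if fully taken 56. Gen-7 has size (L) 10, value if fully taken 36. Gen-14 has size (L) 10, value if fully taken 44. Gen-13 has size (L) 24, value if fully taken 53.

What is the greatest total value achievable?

Best value per unit of size first: Gen-4 56/3≈18.7, Gen-1 60/5≈12, Gen-14 44/10≈4.4, Gen-7 36/10≈3.6, Gen-13 53/24≈2.21.
Gen-4: take in full, 3 L for value 56 — 8 left.
Gen-1: take in full, 5 L for value 60 — 3 left.
Only 3 L remain; take 3/10 of Gen-14 for value 44×3/10 = 13.2.
Total value = 129.2.

129.2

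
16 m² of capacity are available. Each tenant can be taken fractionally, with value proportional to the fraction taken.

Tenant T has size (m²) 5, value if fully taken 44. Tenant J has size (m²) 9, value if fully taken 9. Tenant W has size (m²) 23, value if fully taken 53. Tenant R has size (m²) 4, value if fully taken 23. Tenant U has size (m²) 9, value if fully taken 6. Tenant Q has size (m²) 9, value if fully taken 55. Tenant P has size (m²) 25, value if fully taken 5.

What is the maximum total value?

Sort by value density: Tenant T 44/5≈8.8, Tenant Q 55/9≈6.11, Tenant R 23/4≈5.75, Tenant W 53/23≈2.3, Tenant J 9/9≈1, Tenant U 6/9≈0.667, Tenant P 5/25≈0.2.
All 5 m² of Tenant T fit (value 44) → 11 remain.
Take all of Tenant Q (9 m², value 55) → 2 m² left.
Fill the last 2 m² with part of Tenant R: 2/4 of it earns 11.5.
Total value = 110.5.

110.5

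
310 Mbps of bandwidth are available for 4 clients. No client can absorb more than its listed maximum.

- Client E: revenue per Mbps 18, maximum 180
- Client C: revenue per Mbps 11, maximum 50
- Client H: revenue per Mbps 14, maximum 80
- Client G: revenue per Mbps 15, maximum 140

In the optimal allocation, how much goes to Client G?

Order the clients by revenue per Mbps: Client E 18 > Client G 15 > Client H 14 > Client C 11.
Client E: +180 to 180 (cap) → 130 left.
Client G has room for 140 but only 130 remain, so it gets 130.

130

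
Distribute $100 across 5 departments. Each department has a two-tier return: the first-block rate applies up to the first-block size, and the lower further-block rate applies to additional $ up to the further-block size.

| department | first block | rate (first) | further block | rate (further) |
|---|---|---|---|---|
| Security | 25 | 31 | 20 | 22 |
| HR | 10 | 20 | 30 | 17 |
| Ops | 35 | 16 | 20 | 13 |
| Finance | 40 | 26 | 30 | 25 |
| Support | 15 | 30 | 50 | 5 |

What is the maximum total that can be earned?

Rank every tier by rate: Security/tier1 31 > Support/tier1 30 > Finance/tier1 26 > Finance/tier2 25 > Security/tier2 22 > HR/tier1 20 > HR/tier2 17 > Ops/tier1 16 > Ops/tier2 13 > Support/tier2 5.
Security tier1 at 31: fill all 25 — 75 left.
Support/tier1 (30): +15 — 60 left.
Fill Finance tier1 block (40 at 26) — 20 left.
20 remain; put them into Finance tier2 at 25.
Total = 31×25 + 30×15 + 26×40 + 25×20 = 2765.

2765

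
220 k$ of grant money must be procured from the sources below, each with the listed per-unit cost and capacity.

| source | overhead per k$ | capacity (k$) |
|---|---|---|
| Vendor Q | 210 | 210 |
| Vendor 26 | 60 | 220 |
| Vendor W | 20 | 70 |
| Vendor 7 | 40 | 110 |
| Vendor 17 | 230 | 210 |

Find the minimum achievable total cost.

8200

Cheapest first:
Take 70 from Vendor W at 20 — need 150 more.
Vendor 7 (40): use full 110 — 40 k$ to go.
Vendor 26 (60): take the remaining 40 — done.
Vendor Q, Vendor 17: unused.
Cost = 70×20 + 110×40 + 40×60 = 8200.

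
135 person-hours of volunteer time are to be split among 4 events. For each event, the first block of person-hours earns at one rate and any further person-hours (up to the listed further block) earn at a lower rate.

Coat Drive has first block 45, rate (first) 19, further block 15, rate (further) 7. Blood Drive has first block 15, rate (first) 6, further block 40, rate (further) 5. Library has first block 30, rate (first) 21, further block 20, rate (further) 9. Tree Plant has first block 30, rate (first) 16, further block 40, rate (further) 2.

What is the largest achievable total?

Order all 8 blocks by rate: Library/T1 21 > Coat Drive/T1 19 > Tree Plant/T1 16 > Library/T2 9 > Coat Drive/T2 7 > Blood Drive/T1 6 > Blood Drive/T2 5 > Tree Plant/T2 2.
Library T1 at 21: fill all 30 ; 105 left.
Fill Coat Drive T1 block (45 at 19) ; 60 left.
Fill Tree Plant T1 block (30 at 16) ; 30 left.
Library T2 at 9: fill all 20 ; 10 left.
Coat Drive/T2: +10 of 15 at 7; pool empty.
Total = 21×30 + 19×45 + 16×30 + 9×20 + 7×10 = 2215.

2215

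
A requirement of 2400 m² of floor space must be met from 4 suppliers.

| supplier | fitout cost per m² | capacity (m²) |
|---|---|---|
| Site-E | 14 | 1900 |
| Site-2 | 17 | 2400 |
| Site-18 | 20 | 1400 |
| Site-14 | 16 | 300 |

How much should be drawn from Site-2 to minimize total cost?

Use suppliers in increasing cost order.
Site-E at 14: take all 1900 m² — 500 still needed.
Take 300 from Site-14 at 16 — need 200 more.
Take 200 from Site-2 at 17 to finish.
Site-18: unused.

200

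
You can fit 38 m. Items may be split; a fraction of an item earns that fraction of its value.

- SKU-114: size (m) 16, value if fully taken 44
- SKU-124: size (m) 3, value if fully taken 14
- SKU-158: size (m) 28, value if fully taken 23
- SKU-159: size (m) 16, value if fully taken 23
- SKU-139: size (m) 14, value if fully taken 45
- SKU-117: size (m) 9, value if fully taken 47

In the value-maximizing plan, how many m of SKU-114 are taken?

12

Best value per unit of size first: SKU-117 47/9≈5.22, SKU-124 14/3≈4.67, SKU-139 45/14≈3.21, SKU-114 44/16≈2.75, SKU-159 23/16≈1.44, SKU-158 23/28≈0.821.
Take all of SKU-117 (9 m, value 47) ; 29 m left.
All 3 m of SKU-124 fit (value 14) ; 26 remain.
All 14 m of SKU-139 fit (value 45) ; 12 remain.
12 m left: a 12/16 share of SKU-114 gives 44×12/16 = 33.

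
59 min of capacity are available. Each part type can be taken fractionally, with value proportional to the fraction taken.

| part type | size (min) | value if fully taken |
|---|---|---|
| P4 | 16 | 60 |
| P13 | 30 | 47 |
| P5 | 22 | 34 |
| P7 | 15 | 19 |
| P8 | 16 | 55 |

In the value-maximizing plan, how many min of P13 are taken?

27

Sort by value density: P4 60/16≈3.75, P8 55/16≈3.44, P13 47/30≈1.57, P5 34/22≈1.55, P7 19/15≈1.27.
Take all of P4 (16 min, value 60) — 43 min left.
Take all of P8 (16 min, value 55) — 27 min left.
Fill the last 27 min with part of P13: 27/30 of it earns 42.3.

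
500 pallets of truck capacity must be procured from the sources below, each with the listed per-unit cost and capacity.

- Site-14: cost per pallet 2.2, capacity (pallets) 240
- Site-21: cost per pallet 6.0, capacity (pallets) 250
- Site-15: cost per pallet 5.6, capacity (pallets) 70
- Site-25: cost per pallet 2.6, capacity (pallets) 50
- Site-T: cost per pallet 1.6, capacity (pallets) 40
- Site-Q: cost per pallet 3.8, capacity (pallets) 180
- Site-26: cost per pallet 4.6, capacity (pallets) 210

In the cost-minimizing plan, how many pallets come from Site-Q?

Cheapest first:
Site-T (1.6): use full 40 — 460 pallets to go.
Site-14 (2.2): use full 240 — 220 pallets to go.
Site-25 at 2.6: take all 50 pallets — 170 still needed.
Take 170 from Site-Q at 3.8 to finish.
Site-26, Site-15, Site-21: unused.

170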